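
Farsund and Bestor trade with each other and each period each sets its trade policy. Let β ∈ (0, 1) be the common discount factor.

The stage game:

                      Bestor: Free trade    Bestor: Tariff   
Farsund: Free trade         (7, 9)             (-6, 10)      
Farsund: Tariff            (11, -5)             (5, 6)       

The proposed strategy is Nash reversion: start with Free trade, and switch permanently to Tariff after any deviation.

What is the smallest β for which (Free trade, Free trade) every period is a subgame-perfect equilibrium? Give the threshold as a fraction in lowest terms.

2/3

Farsund: cooperation gives 7 each period; deviation gives 11 once then 5 forever.
  7/(1−β) ≥ 11 + 5β/(1−β) ⇒ β ≥ 4/6 = 2/3.
Bestor: cooperation gives 9 each period; deviation gives 10 once then 6 forever.
  β ≥ 1/4.
Both must hold, so the binding constraint is Farsund's: β ≥ 2/3.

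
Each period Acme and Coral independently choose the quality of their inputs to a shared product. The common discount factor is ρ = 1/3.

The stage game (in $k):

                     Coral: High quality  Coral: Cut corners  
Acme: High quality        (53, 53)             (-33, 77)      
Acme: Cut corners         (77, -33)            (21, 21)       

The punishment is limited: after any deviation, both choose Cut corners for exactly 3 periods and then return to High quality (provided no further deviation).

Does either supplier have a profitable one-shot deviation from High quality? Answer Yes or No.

A one-shot deviation gives 77 now, then 21 for 3 periods, then back to 53.
Gain from deviating: (77−53) today; loss: (53−21) in each of the next 3 periods.
No-deviation condition: (53−21)(ρ+…+ρ^3) ≥ 77−53, i.e. ρ+…+ρ^3 ≥ 3/4.
At ρ = 1/3: ρ+…+ρ^3 = 0.4815 < 0.7500.
So cooperation is not sustainable.

Yes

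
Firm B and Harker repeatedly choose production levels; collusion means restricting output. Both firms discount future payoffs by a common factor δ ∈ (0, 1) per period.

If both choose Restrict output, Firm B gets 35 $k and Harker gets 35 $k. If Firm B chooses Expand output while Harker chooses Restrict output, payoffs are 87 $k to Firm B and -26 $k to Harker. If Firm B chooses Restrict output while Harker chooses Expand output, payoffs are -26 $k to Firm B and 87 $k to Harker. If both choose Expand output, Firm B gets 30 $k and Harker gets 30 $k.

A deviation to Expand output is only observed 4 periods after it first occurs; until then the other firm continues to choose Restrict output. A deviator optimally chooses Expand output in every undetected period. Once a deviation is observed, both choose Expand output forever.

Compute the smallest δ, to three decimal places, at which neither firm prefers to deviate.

0.977

The best deviation is to choose Expand output for all 4 undetected periods, earning 87 each, then 30 forever once detected.
Deviation value: 87(1−δ^4)/(1−δ) + 30δ^4/(1−δ); cooperation value: 35/(1−δ).
IC: 35 ≥ 87(1−δ^4) + 30δ^4 = 87 − 57δ^4.
So δ^4 ≥ 52/57, giving δ ≥ (52/57)^(1/4) ≈ 0.977.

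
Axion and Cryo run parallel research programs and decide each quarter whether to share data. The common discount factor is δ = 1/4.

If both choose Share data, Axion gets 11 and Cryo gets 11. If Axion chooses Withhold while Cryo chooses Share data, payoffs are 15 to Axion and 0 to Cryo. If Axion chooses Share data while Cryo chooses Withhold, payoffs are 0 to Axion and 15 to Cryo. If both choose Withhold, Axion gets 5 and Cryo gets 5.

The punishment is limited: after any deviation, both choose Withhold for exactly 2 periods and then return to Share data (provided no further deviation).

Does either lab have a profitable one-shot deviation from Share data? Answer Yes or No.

A one-shot deviation gives 15 now, then 5 for 2 periods, then back to 11.
Gain from deviating: (15−11) today; loss: (11−5) in each of the next 2 periods.
No-deviation condition: (11−5)(δ+…+δ^2) ≥ 15−11, i.e. δ+…+δ^2 ≥ 2/3.
At δ = 1/4: δ+…+δ^2 = 0.3125 < 0.6667.
So cooperation is not sustainable.

Yes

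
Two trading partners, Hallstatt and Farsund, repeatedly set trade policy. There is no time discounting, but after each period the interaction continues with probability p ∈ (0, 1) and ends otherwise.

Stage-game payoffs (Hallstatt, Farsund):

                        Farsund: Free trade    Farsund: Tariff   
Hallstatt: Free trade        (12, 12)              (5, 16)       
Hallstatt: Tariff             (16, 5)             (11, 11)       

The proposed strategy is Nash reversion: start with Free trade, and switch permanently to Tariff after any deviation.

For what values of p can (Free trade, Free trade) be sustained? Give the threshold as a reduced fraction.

With no time discounting, the continuation probability p plays the role of the discount factor.
Grim-trigger IC: 12/(1−p) ≥ 16 + 11p/(1−p) ⇒ p ≥ (16−12)/(16−11) = 4/5.

4/5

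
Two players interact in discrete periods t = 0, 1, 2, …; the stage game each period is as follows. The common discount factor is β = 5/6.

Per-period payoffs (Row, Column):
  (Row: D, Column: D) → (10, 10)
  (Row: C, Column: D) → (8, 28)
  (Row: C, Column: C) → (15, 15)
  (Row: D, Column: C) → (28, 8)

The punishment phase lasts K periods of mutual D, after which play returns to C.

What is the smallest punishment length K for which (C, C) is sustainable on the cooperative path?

5

Need Σ_{k=1}^{K} β^k ≥ (28−15)/(15−10) = 2.6000 at β = 5/6.
At K = 4 the sum is 2.5887 < 2.6000; at K = 5 it is 2.9906 ≥ 2.6000.
So the minimum punishment length is K = 5.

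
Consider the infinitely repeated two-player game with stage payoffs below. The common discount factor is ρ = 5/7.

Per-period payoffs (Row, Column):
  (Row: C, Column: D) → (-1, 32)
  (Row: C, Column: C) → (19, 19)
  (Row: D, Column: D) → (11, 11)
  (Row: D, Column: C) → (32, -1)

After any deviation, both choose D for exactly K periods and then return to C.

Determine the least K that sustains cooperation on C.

4

Need Σ_{k=1}^{K} ρ^k ≥ (32−19)/(19−11) = 1.6250 at ρ = 5/7.
At K = 3 the sum is 1.5889 < 1.6250; at K = 4 it is 1.8492 ≥ 1.6250.
So the minimum punishment length is K = 4.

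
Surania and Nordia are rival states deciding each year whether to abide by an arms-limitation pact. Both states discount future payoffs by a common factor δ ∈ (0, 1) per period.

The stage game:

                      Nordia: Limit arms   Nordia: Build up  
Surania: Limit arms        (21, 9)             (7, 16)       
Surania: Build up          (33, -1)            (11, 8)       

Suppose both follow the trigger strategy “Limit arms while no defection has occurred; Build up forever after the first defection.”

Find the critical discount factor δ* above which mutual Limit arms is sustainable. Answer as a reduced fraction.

Surania's threshold: (33−21)/(33−11) = 6/11.
Nordia's threshold: (16−9)/(16−8) = 7/8.
6/11 < 7/8, so Nordia binds and δ* = 7/8.

7/8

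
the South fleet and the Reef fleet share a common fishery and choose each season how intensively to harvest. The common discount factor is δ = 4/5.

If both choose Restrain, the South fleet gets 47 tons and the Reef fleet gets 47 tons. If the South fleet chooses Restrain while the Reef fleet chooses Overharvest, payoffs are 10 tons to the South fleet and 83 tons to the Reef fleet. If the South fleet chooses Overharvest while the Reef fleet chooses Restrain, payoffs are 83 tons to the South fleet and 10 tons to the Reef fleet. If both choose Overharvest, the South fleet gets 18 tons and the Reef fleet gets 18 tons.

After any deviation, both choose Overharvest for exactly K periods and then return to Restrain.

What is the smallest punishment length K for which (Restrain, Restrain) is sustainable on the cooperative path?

2

Need Σ_{k=1}^{K} δ^k ≥ (83−47)/(47−18) = 1.2414 at δ = 4/5.
At K = 1 the sum is 0.8000 < 1.2414; at K = 2 it is 1.4400 ≥ 1.2414.
So the minimum punishment length is K = 2.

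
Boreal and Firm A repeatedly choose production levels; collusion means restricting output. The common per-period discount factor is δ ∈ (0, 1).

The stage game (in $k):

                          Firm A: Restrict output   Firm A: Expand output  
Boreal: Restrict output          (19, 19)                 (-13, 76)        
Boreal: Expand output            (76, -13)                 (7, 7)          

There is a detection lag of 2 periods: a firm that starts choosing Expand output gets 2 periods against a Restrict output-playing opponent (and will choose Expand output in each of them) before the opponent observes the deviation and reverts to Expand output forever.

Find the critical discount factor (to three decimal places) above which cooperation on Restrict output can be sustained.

A deviator earns 76 for 2 periods, then 7 forever; cooperating earns 19 forever. Multiplying the IC by (1−δ):
19 ≥ 76(1−δ^2) + 7δ^2, so 69·δ^2 ≥ 57 and δ^2 ≥ 19/23.
δ ≥ (19/23)^(1/2) ≈ 0.909.

0.909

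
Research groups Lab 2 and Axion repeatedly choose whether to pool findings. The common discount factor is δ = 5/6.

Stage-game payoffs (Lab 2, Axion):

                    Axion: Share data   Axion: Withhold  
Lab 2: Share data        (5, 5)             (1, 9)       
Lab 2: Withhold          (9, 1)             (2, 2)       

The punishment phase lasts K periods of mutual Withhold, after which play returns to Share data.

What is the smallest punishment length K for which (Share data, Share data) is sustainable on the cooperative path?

Need Σ_{k=1}^{K} δ^k ≥ (9−5)/(5−2) = 1.3333 at δ = 5/6.
At K = 1 the sum is 0.8333 < 1.3333; at K = 2 it is 1.5278 ≥ 1.3333.
So the minimum punishment length is K = 2.

2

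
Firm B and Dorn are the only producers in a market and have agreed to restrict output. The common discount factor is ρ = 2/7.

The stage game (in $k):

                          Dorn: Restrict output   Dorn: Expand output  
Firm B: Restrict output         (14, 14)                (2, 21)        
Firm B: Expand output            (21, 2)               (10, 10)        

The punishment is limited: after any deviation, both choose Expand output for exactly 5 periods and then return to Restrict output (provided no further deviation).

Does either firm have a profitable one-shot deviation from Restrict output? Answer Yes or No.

Comparing payoff streams over the 6 periods until play realigns: cooperate → 14(1+ρ+…+ρ^5); deviate → 21 + 10(ρ+…+ρ^5).
Cooperation is sustained iff (14−10)(ρ+…+ρ^5) ≥ 21−14.
ρ+…+ρ^5 = 2/7·(1−(2/7)^5)/(1−2/7) = 0.3992, and (21−14)/(14−10) = 1.7500.
0.3992 < 1.7500, so cooperation is not sustainable.

Yes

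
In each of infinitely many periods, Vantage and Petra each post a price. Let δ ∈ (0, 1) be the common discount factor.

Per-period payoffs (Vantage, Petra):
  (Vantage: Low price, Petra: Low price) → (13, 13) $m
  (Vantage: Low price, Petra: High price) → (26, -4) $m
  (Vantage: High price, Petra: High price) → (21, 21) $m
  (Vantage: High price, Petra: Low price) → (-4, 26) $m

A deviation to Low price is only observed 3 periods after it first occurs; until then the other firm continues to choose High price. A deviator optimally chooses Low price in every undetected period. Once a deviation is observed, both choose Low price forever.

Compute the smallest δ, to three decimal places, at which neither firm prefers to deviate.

0.727

The best deviation is to choose Low price for all 3 undetected periods, earning 26 each, then 13 forever once detected.
Deviation value: 26(1−δ^3)/(1−δ) + 13δ^3/(1−δ); cooperation value: 21/(1−δ).
IC: 21 ≥ 26(1−δ^3) + 13δ^3 = 26 − 13δ^3.
So δ^3 ≥ 5/13, giving δ ≥ (5/13)^(1/3) ≈ 0.727.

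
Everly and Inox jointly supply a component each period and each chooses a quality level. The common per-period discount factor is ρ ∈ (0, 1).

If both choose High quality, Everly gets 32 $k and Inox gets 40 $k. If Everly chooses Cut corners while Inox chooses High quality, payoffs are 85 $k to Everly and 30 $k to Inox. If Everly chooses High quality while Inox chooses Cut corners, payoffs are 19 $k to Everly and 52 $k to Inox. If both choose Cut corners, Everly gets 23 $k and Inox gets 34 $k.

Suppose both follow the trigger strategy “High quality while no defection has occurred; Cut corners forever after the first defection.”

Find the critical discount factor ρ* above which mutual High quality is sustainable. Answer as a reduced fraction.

53/62

Everly's threshold: (85−32)/(85−23) = 53/62.
Inox's threshold: (52−40)/(52−34) = 2/3.
53/62 > 2/3, so Everly binds and ρ* = 53/62.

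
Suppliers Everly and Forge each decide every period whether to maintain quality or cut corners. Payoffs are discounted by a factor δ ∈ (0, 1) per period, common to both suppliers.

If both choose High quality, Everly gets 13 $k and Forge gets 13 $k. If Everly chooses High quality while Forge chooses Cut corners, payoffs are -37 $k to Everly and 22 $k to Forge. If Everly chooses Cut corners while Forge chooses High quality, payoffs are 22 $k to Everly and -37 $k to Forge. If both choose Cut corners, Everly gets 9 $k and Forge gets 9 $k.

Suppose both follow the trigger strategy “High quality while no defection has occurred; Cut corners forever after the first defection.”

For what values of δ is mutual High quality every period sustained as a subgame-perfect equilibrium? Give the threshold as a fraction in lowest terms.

9/13

Cooperation forever yields 13 each period: 13/(1−δ).
Deviating yields 22 once, then 9 forever: 22 + 9δ/(1−δ).
No profitable deviation requires 13/(1−δ) ≥ 22 + 9δ/(1−δ).
Multiplying by (1−δ): 13 ≥ 22(1−δ) + 9δ = 22 − 13δ.
So 13δ ≥ 9, i.e. δ ≥ 9/13.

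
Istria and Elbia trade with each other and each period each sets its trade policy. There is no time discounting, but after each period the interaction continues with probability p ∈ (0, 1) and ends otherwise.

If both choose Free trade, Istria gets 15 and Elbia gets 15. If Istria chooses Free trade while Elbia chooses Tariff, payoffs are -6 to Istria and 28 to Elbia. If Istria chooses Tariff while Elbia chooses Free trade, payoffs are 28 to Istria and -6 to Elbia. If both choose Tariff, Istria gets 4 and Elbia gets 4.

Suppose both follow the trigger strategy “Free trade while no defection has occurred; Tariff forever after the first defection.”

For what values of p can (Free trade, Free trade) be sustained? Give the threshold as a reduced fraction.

With no time discounting, the continuation probability p plays the role of the discount factor.
Grim-trigger IC: 15/(1−p) ≥ 28 + 4p/(1−p) ⇒ p ≥ (28−15)/(28−4) = 13/24.

13/24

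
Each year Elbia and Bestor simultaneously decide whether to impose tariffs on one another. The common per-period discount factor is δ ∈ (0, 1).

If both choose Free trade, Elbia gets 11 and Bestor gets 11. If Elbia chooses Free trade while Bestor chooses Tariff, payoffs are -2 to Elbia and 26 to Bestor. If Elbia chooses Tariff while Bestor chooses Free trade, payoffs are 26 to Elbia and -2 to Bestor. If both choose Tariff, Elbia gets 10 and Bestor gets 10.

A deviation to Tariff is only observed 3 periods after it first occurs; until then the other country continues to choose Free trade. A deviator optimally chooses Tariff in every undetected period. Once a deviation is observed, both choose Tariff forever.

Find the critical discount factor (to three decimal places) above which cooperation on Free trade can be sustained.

The best deviation is to choose Tariff for all 3 undetected periods, earning 26 each, then 10 forever once detected.
Deviation value: 26(1−δ^3)/(1−δ) + 10δ^3/(1−δ); cooperation value: 11/(1−δ).
IC: 11 ≥ 26(1−δ^3) + 10δ^3 = 26 − 16δ^3.
So δ^3 ≥ 15/16, giving δ ≥ (15/16)^(1/3) ≈ 0.979.

0.979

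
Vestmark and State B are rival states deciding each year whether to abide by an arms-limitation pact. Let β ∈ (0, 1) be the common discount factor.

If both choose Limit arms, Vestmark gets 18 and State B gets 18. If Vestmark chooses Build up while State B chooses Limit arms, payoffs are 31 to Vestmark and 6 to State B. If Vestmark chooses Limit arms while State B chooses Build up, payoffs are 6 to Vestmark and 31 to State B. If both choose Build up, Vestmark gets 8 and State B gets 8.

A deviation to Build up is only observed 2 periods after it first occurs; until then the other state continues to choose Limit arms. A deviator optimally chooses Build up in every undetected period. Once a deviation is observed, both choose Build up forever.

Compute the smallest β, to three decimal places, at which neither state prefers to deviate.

0.752

Deviating for the 2 undetected periods gains 31−18 = 13 per period over cooperation, then loses 18−8 = 10 per period forever once punishment starts.
Gain: 13(1 + β + … + β^1); loss: 10·β^2/(1−β).
No profitable deviation ⇔ 13(1−β^2) ≤ 10·β^2, i.e. β^2 ≥ 13/(13+10) = 13/23.
Hence β ≥ (13/23)^(1/2) ≈ 0.752.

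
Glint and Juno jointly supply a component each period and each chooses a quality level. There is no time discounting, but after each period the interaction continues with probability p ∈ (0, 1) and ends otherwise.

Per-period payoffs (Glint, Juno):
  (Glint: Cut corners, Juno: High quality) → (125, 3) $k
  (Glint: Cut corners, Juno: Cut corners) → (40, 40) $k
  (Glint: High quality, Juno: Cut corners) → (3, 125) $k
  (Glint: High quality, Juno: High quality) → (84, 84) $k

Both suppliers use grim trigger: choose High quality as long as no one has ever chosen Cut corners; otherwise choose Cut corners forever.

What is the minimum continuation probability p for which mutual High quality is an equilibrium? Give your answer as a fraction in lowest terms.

41/85

With no time discounting, the continuation probability p plays the role of the discount factor.
Grim-trigger IC: 84/(1−p) ≥ 125 + 40p/(1−p) ⇒ p ≥ (125−84)/(125−40) = 41/85.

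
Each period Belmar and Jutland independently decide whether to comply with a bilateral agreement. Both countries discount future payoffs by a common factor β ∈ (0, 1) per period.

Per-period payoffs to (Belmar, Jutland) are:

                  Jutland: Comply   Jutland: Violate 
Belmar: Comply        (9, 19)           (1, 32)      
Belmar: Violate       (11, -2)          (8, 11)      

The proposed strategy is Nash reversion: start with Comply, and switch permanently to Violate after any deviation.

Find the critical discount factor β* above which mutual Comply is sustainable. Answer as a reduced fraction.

2/3

Belmar: cooperation gives 9 each period; deviation gives 11 once then 8 forever.
  9/(1−β) ≥ 11 + 8β/(1−β) ⇒ β ≥ 2/3.
Jutland: cooperation gives 19 each period; deviation gives 32 once then 11 forever.
  β ≥ 13/21.
Both must hold, so the binding constraint is Belmar's: β ≥ 2/3.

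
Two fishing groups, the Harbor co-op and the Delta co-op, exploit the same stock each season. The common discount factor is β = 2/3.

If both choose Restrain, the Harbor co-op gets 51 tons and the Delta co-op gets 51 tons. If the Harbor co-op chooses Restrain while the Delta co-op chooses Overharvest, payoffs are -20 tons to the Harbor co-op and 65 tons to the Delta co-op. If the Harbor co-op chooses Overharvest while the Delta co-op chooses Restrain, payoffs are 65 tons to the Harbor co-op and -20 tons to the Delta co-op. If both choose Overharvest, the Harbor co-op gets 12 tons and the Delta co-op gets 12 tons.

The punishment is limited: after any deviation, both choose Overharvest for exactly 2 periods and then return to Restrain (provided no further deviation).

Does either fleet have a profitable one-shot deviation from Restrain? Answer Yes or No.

A one-shot deviation gives 65 now, then 12 for 2 periods, then back to 51.
Gain from deviating: (65−51) today; loss: (51−12) in each of the next 2 periods.
No-deviation condition: (51−12)(β+…+β^2) ≥ 65−51, i.e. β+…+β^2 ≥ 14/39.
At β = 2/3: β+…+β^2 = 1.1111 ≥ 0.3590.
So cooperation is sustainable.

No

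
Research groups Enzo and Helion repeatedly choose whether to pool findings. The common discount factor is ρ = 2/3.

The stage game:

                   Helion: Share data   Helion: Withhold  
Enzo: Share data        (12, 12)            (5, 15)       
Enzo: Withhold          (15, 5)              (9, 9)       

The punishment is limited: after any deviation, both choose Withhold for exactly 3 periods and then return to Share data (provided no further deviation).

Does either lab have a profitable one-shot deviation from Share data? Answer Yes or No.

Comparing payoff streams over the 4 periods until play realigns: cooperate → 12(1+ρ+…+ρ^3); deviate → 15 + 9(ρ+…+ρ^3).
Cooperation is sustained iff (12−9)(ρ+…+ρ^3) ≥ 15−12.
ρ+…+ρ^3 = 2/3·(1−(2/3)^3)/(1−2/3) = 1.4074, and (15−12)/(12−9) = 1.0000.
1.4074 ≥ 1.0000, so cooperation is sustainable.

No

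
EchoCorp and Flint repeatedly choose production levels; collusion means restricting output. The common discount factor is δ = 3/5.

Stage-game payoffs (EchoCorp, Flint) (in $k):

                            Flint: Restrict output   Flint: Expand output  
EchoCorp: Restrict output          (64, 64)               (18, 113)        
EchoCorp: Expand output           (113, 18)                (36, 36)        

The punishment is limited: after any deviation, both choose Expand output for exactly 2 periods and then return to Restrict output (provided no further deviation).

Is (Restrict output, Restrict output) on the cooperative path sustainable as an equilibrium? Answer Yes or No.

IC: δ+…+δ^2 ≥ (113−64)/(64−36) = 7/4.
At δ = 3/5: partial sum = 0.9600 < 1.7500. Cooperation not sustainable.

No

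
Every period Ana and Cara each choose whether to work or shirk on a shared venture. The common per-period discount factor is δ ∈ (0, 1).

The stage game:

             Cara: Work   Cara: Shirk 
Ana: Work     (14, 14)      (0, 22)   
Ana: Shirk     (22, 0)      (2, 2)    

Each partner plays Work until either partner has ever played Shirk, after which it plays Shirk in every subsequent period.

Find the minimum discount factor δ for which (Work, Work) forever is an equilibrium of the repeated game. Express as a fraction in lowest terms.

2/5

14/(1−δ) ≥ 22 + 2δ/(1−δ)
14 ≥ 22 − 20δ
δ ≥ 8/20 = 2/5.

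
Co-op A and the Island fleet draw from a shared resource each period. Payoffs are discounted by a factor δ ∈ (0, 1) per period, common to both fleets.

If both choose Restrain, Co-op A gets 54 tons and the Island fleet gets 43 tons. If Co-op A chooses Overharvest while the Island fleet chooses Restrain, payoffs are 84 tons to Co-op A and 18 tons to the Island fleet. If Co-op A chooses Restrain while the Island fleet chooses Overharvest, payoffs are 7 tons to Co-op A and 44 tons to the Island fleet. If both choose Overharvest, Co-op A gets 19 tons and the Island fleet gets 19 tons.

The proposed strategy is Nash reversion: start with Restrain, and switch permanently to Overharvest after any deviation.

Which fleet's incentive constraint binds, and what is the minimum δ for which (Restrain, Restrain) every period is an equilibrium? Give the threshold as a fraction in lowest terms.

Co-op A; δ ≥ 6/13

For Co-op A: deviation gain 84−54 = 30, per-period punishment loss 54−19 = 35. IC gives δ ≥ 30/65 = 6/13.
For the Island fleet: gain 1, loss 24 per period, so δ ≥ 1/25.
The tighter constraint is Co-op A's, so cooperation needs δ ≥ 6/13.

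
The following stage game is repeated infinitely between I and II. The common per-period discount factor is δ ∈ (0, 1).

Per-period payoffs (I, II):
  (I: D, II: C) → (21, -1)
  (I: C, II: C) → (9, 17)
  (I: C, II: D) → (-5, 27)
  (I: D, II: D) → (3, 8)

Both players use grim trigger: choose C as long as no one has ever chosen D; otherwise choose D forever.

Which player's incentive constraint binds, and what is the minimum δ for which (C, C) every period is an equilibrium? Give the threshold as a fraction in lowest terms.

I: cooperation gives 9 each period; deviation gives 21 once then 3 forever.
  9/(1−δ) ≥ 21 + 3δ/(1−δ) ⇒ δ ≥ 12/18 = 2/3.
II: cooperation gives 17 each period; deviation gives 27 once then 8 forever.
  δ ≥ 10/19.
Both must hold, so the binding constraint is I's: δ ≥ 2/3.

I; δ ≥ 2/3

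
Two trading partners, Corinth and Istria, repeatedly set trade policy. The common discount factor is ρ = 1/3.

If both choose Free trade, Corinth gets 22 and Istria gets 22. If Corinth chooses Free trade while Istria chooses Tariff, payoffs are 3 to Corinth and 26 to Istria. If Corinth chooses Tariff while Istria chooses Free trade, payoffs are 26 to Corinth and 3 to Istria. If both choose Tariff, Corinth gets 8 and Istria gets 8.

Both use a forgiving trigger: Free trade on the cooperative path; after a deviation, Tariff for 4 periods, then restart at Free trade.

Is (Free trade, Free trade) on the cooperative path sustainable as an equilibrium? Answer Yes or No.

Yes

A one-shot deviation gives 26 now, then 8 for 4 periods, then back to 22.
Gain from deviating: (26−22) today; loss: (22−8) in each of the next 4 periods.
No-deviation condition: (22−8)(ρ+…+ρ^4) ≥ 26−22, i.e. ρ+…+ρ^4 ≥ 2/7.
At ρ = 1/3: ρ+…+ρ^4 = 0.4938 ≥ 0.2857.
So cooperation is sustainable.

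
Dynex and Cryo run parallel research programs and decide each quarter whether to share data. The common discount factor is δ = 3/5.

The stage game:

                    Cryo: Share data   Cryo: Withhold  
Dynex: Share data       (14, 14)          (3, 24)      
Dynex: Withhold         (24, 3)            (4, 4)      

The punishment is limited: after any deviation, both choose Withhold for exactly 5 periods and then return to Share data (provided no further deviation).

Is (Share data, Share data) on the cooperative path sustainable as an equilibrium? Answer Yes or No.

Yes

IC: δ+…+δ^5 ≥ (24−14)/(14−4) = 1.
At δ = 3/5: partial sum = 1.3834 ≥ 1.0000. Cooperation sustainable.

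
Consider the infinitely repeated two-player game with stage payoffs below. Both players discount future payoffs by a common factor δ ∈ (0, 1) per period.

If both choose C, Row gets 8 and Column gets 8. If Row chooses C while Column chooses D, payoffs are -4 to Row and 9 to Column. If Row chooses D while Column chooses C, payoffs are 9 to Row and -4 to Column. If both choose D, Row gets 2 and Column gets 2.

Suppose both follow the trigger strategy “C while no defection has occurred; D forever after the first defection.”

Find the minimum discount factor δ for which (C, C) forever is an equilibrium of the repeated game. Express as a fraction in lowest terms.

Under grim trigger the critical discount factor is (T−C)/(T−P) with T = 9, C = 8, P = 2.
δ* = (9−8)/(9−2) = 1/7.

1/7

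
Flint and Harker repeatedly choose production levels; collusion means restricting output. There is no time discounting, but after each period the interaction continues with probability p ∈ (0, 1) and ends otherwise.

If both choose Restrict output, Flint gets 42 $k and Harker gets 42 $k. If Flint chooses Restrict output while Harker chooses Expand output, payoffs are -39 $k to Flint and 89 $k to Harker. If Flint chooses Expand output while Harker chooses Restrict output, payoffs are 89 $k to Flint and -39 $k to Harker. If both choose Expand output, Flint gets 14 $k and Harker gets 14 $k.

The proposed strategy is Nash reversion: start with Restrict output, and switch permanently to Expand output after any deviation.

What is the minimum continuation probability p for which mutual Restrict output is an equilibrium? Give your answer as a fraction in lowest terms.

47/75

With no time discounting, the continuation probability p plays the role of the discount factor.
Grim-trigger IC: 42/(1−p) ≥ 89 + 14p/(1−p) ⇒ p ≥ (89−42)/(89−14) = 47/75.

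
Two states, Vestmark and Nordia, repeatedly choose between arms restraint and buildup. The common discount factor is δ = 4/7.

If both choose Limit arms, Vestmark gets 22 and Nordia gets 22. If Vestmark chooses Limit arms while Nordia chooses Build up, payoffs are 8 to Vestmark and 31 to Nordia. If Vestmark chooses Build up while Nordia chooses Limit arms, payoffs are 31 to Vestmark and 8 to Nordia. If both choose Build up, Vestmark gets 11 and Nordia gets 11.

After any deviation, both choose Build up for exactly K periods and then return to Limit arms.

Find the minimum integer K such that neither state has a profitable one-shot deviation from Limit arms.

2

No profitable deviation requires (22−11)(δ+…+δ^K) ≥ 31−22, i.e. δ+…+δ^K ≥ 9/11 ≈ 0.8182.
With δ = 4/7, the partial sums are K=1: 0.5714, K=2: 0.8980.
K = 2 is the first length at which the sum reaches 0.8182.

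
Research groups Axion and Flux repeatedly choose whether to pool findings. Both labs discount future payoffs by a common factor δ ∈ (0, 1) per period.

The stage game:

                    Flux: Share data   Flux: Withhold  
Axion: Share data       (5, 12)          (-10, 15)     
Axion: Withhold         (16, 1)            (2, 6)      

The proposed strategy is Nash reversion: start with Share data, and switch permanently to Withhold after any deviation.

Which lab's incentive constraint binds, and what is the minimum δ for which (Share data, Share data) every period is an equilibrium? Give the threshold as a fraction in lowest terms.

Axion; δ ≥ 11/14

Axion: cooperation gives 5 each period; deviation gives 16 once then 2 forever.
  5/(1−δ) ≥ 16 + 2δ/(1−δ) ⇒ δ ≥ 11/14.
Flux: cooperation gives 12 each period; deviation gives 15 once then 6 forever.
  δ ≥ 3/9 = 1/3.
Both must hold, so the binding constraint is Axion's: δ ≥ 11/14.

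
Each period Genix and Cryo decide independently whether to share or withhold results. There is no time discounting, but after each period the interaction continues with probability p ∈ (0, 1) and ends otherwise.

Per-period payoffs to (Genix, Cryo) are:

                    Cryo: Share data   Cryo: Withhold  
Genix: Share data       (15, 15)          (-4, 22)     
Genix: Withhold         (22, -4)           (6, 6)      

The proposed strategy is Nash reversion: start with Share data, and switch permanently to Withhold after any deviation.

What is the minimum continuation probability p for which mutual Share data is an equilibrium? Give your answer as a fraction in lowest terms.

With no time discounting, the continuation probability p plays the role of the discount factor.
Grim-trigger IC: 15/(1−p) ≥ 22 + 6p/(1−p) ⇒ p ≥ (22−15)/(22−6) = 7/16.

7/16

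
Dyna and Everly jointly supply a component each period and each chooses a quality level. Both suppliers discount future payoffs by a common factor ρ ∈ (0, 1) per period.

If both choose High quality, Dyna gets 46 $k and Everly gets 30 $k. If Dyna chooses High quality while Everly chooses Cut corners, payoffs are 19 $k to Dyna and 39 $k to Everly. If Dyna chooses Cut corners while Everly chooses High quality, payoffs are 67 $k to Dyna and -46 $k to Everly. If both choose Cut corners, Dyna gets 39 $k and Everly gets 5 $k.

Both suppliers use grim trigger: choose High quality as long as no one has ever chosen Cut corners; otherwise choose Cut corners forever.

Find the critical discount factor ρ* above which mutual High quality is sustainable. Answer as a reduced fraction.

3/4

For Dyna: deviation gain 67−46 = 21, per-period punishment loss 46−39 = 7. IC gives ρ ≥ 21/28 = 3/4.
For Everly: gain 9, loss 25 per period, so ρ ≥ 9/34.
The tighter constraint is Dyna's, so cooperation needs ρ ≥ 3/4.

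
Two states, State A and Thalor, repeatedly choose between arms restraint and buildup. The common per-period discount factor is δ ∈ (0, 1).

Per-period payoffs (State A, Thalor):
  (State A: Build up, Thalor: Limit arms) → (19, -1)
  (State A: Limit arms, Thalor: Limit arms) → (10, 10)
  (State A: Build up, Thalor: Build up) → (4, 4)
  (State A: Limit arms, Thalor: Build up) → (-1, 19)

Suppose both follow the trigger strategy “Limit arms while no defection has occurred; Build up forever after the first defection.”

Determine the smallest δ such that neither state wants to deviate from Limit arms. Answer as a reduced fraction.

3/5

Cooperation forever yields 10 each period: 10/(1−δ).
Deviating yields 19 once, then 4 forever: 19 + 4δ/(1−δ).
No profitable deviation requires 10/(1−δ) ≥ 19 + 4δ/(1−δ).
Multiplying by (1−δ): 10 ≥ 19(1−δ) + 4δ = 19 − 15δ.
So 15δ ≥ 9, i.e. δ ≥ 9/15 = 3/5.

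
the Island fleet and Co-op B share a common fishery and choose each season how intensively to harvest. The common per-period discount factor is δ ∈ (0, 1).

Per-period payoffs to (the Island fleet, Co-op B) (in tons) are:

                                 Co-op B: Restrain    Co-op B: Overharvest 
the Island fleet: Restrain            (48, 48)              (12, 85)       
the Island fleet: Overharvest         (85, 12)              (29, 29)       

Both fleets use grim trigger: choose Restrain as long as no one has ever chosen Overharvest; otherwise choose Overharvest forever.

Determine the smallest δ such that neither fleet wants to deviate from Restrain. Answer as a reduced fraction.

37/56

Under grim trigger the critical discount factor is (T−C)/(T−P) with T = 85, C = 48, P = 29.
δ* = (85−48)/(85−29) = 37/56.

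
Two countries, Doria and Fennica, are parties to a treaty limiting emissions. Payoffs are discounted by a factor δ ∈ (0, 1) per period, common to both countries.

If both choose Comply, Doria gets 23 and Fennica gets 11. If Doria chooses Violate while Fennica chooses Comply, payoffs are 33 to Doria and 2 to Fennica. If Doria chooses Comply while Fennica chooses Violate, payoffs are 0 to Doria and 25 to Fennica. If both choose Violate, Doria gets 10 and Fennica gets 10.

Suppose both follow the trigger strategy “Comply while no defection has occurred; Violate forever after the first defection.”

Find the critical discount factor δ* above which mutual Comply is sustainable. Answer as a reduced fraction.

Doria: cooperation gives 23 each period; deviation gives 33 once then 10 forever.
  23/(1−δ) ≥ 33 + 10δ/(1−δ) ⇒ δ ≥ 10/23.
Fennica: cooperation gives 11 each period; deviation gives 25 once then 10 forever.
  δ ≥ 14/15.
Both must hold, so the binding constraint is Fennica's: δ ≥ 14/15.

14/15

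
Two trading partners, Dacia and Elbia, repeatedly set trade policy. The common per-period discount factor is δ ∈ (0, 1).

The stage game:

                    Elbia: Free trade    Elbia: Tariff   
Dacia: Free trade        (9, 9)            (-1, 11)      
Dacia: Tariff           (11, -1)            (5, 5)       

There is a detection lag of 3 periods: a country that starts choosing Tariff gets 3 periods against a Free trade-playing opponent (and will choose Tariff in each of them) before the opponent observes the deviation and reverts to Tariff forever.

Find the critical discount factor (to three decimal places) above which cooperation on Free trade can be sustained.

The best deviation is to choose Tariff for all 3 undetected periods, earning 11 each, then 5 forever once detected.
Deviation value: 11(1−δ^3)/(1−δ) + 5δ^3/(1−δ); cooperation value: 9/(1−δ).
IC: 9 ≥ 11(1−δ^3) + 5δ^3 = 11 − 6δ^3.
So δ^3 ≥ 2/6 = 1/3, giving δ ≥ (1/3)^(1/3) ≈ 0.693.

0.693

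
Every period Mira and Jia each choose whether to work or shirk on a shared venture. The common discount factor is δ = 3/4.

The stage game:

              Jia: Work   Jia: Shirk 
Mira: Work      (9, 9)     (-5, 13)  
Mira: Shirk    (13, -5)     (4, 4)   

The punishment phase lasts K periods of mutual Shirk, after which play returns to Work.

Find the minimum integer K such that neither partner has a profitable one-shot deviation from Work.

Need Σ_{k=1}^{K} δ^k ≥ (13−9)/(9−4) = 0.8000 at δ = 3/4.
At K = 1 the sum is 0.7500 < 0.8000; at K = 2 it is 1.3125 ≥ 0.8000.
So the minimum punishment length is K = 2.

2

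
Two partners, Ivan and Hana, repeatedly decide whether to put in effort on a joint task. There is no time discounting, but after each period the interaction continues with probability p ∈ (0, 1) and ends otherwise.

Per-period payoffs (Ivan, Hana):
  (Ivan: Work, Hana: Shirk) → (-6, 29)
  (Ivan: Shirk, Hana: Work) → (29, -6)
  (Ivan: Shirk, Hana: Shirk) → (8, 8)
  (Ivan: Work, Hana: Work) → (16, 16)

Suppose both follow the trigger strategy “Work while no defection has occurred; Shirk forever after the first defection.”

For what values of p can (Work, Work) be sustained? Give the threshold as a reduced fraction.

13/21

Expected cooperation value is 16 + p·16 + p²·16 + … = 16/(1−p); deviation gives 29 + p·8/(1−p).
16 ≥ 29(1−p) + 8p ⇒ 21p ≥ 13 ⇒ p ≥ 13/21.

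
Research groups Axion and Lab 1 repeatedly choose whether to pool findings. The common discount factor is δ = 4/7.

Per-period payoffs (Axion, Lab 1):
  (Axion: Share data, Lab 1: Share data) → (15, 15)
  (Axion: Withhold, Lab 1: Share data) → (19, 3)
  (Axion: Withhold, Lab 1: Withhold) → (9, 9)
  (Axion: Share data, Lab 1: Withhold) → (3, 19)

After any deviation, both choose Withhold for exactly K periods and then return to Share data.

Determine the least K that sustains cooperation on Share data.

2

Need Σ_{k=1}^{K} δ^k ≥ (19−15)/(15−9) = 0.6667 at δ = 4/7.
At K = 1 the sum is 0.5714 < 0.6667; at K = 2 it is 0.8980 ≥ 0.6667.
So the minimum punishment length is K = 2.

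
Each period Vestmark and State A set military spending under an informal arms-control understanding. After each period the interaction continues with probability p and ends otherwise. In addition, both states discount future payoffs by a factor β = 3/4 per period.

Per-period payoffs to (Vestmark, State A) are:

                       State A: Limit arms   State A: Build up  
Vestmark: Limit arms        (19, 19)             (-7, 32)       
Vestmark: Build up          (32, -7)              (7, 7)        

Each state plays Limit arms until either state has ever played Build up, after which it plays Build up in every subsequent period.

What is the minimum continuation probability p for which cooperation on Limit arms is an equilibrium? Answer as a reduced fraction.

52/75

With continuation probability p and discount β, the effective per-period discount factor is βp.
Grim-trigger IC: βp ≥ (32−19)/(32−7) = 13/25.
So p ≥ (13/25)/(3/4) = 52/75.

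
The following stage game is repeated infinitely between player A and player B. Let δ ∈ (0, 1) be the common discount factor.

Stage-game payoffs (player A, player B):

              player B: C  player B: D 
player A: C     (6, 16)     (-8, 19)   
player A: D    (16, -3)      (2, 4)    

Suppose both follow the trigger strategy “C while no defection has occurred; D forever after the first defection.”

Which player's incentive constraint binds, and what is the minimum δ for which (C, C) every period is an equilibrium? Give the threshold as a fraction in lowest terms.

player A: cooperation gives 6 each period; deviation gives 16 once then 2 forever.
  6/(1−δ) ≥ 16 + 2δ/(1−δ) ⇒ δ ≥ 10/14 = 5/7.
player B: cooperation gives 16 each period; deviation gives 19 once then 4 forever.
  δ ≥ 3/15 = 1/5.
Both must hold, so the binding constraint is player A's: δ ≥ 5/7.

player A; δ ≥ 5/7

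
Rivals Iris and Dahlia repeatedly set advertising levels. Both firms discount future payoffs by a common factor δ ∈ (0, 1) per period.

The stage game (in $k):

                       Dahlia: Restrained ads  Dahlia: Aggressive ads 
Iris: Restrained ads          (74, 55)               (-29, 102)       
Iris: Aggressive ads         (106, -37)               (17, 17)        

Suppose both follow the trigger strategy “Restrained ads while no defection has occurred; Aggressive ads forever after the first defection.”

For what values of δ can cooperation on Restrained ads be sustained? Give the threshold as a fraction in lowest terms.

For Iris: deviation gain 106−74 = 32, per-period punishment loss 74−17 = 57. IC gives δ ≥ 32/89.
For Dahlia: gain 47, loss 38 per period, so δ ≥ 47/85.
The tighter constraint is Dahlia's, so cooperation needs δ ≥ 47/85.

47/85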